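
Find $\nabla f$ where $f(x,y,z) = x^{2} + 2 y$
(2*x, 2, 0)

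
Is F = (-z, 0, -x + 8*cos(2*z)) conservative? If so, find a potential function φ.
Yes, F is conservative. φ = -x*z + 4*sin(2*z)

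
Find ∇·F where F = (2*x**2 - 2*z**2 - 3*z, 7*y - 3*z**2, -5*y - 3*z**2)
4*x - 6*z + 7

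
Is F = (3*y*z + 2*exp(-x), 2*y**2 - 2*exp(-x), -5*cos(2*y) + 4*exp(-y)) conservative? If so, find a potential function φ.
No, ∇×F = (10*sin(2*y) - 4*exp(-y), 3*y, -3*z + 2*exp(-x)) ≠ 0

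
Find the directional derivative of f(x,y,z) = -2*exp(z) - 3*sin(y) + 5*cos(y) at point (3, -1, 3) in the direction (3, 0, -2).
4*sqrt(13)*exp(3)/13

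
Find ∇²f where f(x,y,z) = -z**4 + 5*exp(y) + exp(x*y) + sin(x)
x**2*exp(x*y) + y**2*exp(x*y) - 12*z**2 + 5*exp(y) - sin(x)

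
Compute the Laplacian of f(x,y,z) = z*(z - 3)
2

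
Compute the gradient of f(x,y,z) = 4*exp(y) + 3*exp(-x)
(-3*exp(-x), 4*exp(y), 0)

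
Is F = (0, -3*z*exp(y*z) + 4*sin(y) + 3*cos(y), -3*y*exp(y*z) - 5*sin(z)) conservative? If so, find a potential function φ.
Yes, F is conservative. φ = -3*exp(y*z) + 3*sin(y) - 4*cos(y) + 5*cos(z)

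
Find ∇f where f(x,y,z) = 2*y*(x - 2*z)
(2*y, 2*x - 4*z, -4*y)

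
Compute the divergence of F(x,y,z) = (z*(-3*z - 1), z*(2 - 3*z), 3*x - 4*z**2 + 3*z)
3 - 8*z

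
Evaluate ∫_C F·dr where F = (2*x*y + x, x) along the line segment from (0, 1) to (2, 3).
40/3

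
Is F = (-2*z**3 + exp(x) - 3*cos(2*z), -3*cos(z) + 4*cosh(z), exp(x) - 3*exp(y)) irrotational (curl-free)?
No, ∇×F = (-3*exp(y) - 3*sin(z) - 4*sinh(z), -6*z**2 - exp(x) + 6*sin(2*z), 0)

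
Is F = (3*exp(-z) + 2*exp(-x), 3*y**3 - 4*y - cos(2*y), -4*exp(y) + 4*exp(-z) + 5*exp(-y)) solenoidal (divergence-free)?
No, ∇·F = 9*y**2 + 2*sin(2*y) - 4 - 4*exp(-z) - 2*exp(-x)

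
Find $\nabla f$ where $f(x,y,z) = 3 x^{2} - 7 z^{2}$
(6*x, 0, -14*z)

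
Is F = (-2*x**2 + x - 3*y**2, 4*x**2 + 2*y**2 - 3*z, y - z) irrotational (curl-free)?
No, ∇×F = (4, 0, 8*x + 6*y)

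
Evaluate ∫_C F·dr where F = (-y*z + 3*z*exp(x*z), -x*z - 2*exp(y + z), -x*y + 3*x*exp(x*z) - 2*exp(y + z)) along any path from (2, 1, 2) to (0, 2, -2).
-3*exp(4) + 5 + 2*exp(3)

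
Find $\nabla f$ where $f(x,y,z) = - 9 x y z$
(-9*y*z, -9*x*z, -9*x*y)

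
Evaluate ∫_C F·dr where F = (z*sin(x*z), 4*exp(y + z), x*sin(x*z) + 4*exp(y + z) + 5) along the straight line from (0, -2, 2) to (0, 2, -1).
-19 + 4*E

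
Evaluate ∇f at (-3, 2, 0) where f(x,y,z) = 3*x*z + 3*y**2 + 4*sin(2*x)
(8*cos(6), 12, -9)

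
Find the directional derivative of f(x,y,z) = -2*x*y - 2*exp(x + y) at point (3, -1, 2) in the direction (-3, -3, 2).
6*sqrt(22)*(1 + exp(2))/11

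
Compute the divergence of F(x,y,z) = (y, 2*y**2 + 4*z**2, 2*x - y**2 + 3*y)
4*y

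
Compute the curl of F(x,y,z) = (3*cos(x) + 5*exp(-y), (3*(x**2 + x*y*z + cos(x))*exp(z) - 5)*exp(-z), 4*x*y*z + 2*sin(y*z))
(-3*x*y + 4*x*z + 2*z*cos(y*z) - 5*exp(-z), -4*y*z, 6*x + 3*y*z - 3*sin(x) + 5*exp(-y))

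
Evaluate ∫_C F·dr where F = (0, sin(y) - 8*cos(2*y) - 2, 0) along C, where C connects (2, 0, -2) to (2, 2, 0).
-3 - cos(2) - 4*sin(4)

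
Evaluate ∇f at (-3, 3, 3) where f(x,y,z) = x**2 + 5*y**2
(-6, 30, 0)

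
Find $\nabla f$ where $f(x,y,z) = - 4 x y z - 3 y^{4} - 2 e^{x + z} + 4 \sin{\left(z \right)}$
(-4*y*z - 2*exp(x + z), -4*x*z - 12*y**3, -4*x*y - 2*exp(x + z) + 4*cos(z))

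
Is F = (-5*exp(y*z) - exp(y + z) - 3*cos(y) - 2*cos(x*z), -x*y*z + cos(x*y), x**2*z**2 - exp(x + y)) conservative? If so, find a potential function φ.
No, ∇×F = (x*y - exp(x + y), -2*x*z**2 + 2*x*sin(x*z) - 5*y*exp(y*z) + exp(x + y) - exp(y + z), -y*z - y*sin(x*y) + 5*z*exp(y*z) + exp(y + z) - 3*sin(y)) ≠ 0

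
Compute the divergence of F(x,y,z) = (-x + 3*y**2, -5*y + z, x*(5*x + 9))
-6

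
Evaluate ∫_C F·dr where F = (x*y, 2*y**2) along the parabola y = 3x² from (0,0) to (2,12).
1164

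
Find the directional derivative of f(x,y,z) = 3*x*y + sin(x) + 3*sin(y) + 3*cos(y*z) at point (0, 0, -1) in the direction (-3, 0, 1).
-3*sqrt(10)/10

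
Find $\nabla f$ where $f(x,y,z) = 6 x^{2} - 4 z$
(12*x, 0, -4)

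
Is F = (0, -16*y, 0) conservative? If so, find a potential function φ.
Yes, F is conservative. φ = -8*y**2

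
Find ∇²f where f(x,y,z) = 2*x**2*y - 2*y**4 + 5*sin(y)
-24*y**2 + 4*y - 5*sin(y)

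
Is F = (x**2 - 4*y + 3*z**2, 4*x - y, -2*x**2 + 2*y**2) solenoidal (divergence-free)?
No, ∇·F = 2*x - 1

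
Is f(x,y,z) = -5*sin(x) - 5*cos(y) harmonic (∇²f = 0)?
No, ∇²f = 5*sin(x) + 5*cos(y)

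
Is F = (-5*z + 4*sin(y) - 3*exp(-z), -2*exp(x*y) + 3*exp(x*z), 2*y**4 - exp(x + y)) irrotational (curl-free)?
No, ∇×F = (-3*x*exp(x*z) + 8*y**3 - exp(x + y), exp(x + y) - 5 + 3*exp(-z), -2*y*exp(x*y) + 3*z*exp(x*z) - 4*cos(y))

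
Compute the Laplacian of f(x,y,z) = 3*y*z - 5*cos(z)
5*cos(z)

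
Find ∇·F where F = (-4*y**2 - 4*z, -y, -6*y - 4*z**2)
-8*z - 1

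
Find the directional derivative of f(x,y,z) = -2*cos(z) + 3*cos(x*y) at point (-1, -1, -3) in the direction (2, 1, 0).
9*sqrt(5)*sin(1)/5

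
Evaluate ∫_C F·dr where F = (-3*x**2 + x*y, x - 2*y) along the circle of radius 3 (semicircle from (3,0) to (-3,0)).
9*pi/2 + 54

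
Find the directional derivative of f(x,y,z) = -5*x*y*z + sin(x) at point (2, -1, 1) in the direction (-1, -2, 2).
35/3 - cos(2)/3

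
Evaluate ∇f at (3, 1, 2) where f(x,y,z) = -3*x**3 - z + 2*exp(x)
(-81 + 2*exp(3), 0, -1)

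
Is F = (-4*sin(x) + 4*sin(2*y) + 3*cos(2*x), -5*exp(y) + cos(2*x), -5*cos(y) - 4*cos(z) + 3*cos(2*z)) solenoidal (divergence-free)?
No, ∇·F = -5*exp(y) - 6*sin(2*x) + 4*sin(z) - 6*sin(2*z) - 4*cos(x)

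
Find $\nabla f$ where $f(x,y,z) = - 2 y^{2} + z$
(0, -4*y, 1)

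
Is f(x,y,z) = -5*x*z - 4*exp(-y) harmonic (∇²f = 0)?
No, ∇²f = -4*exp(-y)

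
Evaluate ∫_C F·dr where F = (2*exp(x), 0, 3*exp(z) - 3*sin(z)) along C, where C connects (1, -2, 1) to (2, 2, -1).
(3 + (-5 + 2*E)*exp(2))*exp(-1)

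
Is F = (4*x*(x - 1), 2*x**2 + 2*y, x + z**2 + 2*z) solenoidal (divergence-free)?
No, ∇·F = 8*x + 2*z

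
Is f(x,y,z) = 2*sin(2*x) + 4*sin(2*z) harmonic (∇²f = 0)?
No, ∇²f = -8*sin(2*x) - 16*sin(2*z)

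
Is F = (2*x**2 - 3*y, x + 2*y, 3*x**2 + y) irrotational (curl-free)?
No, ∇×F = (1, -6*x, 4)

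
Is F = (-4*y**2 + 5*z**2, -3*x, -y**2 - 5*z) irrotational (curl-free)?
No, ∇×F = (-2*y, 10*z, 8*y - 3)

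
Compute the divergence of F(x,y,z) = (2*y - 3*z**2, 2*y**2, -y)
4*y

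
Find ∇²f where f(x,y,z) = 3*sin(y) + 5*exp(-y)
-3*sin(y) + 5*exp(-y)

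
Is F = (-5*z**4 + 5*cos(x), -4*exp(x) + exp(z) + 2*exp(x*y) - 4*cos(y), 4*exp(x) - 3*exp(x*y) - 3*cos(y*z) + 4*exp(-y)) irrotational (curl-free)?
No, ∇×F = (-3*x*exp(x*y) + 3*z*sin(y*z) - exp(z) - 4*exp(-y), 3*y*exp(x*y) - 20*z**3 - 4*exp(x), 2*y*exp(x*y) - 4*exp(x))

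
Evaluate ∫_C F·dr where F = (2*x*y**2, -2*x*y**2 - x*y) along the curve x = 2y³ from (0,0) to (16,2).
10688/15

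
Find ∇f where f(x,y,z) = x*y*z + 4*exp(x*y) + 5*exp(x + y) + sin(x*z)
(y*z + 4*y*exp(x*y) + z*cos(x*z) + 5*exp(x + y), x*z + 4*x*exp(x*y) + 5*exp(x + y), x*(y + cos(x*z)))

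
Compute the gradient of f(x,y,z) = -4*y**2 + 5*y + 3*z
(0, 5 - 8*y, 3)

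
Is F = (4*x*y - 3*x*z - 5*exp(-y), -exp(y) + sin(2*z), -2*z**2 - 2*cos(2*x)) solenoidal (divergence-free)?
No, ∇·F = 4*y - 7*z - exp(y)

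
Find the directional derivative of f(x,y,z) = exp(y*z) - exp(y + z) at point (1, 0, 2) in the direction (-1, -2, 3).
sqrt(14)*(-exp(2) - 4)/14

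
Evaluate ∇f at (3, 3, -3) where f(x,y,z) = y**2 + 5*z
(0, 6, 5)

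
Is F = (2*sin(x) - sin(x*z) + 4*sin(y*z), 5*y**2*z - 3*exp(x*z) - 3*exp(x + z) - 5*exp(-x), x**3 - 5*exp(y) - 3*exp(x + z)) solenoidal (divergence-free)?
No, ∇·F = 10*y*z - z*cos(x*z) - 3*exp(x + z) + 2*cos(x)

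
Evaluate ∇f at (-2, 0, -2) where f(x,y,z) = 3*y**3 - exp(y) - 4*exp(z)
(0, -1, -4*exp(-2))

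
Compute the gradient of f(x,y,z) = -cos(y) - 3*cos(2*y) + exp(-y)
(0, 12*sin(y)*cos(y) + sin(y) - exp(-y), 0)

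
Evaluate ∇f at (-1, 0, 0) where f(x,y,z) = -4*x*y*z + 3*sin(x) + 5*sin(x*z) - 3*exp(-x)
(3*cos(1) + 3*E, 0, -5)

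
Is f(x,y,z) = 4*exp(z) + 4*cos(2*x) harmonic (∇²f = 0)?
No, ∇²f = 4*exp(z) - 16*cos(2*x)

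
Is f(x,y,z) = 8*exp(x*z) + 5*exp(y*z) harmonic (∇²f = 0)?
No, ∇²f = 8*x**2*exp(x*z) + 5*y**2*exp(y*z) + 8*z**2*exp(x*z) + 5*z**2*exp(y*z)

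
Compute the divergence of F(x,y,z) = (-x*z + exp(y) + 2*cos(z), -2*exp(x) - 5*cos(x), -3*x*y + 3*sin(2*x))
-z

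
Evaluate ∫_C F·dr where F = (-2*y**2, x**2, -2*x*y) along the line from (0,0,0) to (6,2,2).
-8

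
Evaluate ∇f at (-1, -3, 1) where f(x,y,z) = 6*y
(0, 6, 0)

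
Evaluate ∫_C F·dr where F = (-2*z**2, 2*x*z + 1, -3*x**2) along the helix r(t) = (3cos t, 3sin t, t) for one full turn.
3*pi*(-9 - 2*pi)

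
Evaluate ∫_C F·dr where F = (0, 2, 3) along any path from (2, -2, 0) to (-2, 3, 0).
10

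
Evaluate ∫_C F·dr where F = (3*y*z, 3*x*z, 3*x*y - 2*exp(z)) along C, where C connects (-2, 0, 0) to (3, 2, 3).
56 - 2*exp(3)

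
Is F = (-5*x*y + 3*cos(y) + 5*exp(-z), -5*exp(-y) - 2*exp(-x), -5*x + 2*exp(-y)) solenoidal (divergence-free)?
No, ∇·F = -5*y + 5*exp(-y)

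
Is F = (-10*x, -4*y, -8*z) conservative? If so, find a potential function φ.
Yes, F is conservative. φ = -5*x**2 - 2*y**2 - 4*z**2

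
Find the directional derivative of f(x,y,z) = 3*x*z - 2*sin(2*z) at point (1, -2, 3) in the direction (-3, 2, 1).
-2*sqrt(14)*(cos(6) + 6)/7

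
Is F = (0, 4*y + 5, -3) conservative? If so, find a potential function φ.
Yes, F is conservative. φ = 2*y**2 + 5*y - 3*z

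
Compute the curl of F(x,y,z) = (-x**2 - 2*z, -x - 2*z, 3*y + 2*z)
(5, -2, -1)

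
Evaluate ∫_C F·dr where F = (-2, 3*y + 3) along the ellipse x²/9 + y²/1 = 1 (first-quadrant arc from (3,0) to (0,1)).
21/2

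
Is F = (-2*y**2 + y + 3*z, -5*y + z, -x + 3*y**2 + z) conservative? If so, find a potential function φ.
No, ∇×F = (6*y - 1, 4, 4*y - 1) ≠ 0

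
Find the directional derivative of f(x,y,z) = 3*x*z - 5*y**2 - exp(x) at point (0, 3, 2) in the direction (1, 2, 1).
-55*sqrt(6)/6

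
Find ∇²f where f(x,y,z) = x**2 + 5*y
2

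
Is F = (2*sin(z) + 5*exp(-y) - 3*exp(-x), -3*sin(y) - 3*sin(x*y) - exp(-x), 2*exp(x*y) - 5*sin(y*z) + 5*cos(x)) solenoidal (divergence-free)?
No, ∇·F = -3*x*cos(x*y) - 5*y*cos(y*z) - 3*cos(y) + 3*exp(-x)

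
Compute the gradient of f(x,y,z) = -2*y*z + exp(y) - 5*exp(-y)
(0, -2*z + exp(y) + 5*exp(-y), -2*y)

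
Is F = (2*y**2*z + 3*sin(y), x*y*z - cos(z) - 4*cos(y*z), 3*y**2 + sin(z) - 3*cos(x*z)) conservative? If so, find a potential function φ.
No, ∇×F = (-x*y - 4*y*sin(y*z) + 6*y - sin(z), 2*y**2 - 3*z*sin(x*z), -3*y*z - 3*cos(y)) ≠ 0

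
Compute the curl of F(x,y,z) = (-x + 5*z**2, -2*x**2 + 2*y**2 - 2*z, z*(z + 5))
(2, 10*z, -4*x)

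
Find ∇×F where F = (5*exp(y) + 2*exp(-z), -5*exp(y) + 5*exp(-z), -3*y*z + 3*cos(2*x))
(-3*z + 5*exp(-z), 6*sin(2*x) - 2*exp(-z), -5*exp(y))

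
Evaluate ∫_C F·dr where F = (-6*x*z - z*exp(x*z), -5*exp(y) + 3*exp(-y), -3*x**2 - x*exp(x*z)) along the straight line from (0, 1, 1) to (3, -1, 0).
4*sinh(1)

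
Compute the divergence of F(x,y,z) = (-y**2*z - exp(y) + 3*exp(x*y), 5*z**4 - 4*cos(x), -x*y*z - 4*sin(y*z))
y*(-x + 3*exp(x*y) - 4*cos(y*z))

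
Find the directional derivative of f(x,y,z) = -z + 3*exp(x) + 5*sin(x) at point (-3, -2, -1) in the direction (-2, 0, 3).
-sqrt(13)*(10*exp(3)*cos(3) + 6 + 3*exp(3))*exp(-3)/13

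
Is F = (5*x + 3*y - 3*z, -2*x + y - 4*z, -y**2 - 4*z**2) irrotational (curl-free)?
No, ∇×F = (4 - 2*y, -3, -5)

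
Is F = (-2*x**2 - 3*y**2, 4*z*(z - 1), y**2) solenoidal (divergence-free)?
No, ∇·F = -4*x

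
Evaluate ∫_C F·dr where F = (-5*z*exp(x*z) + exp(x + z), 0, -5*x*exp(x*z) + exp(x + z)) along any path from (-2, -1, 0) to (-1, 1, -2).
-5*exp(2) - exp(-2) + exp(-3) + 5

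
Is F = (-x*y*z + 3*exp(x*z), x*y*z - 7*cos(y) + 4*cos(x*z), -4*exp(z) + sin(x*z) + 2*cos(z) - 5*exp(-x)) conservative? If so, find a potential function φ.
No, ∇×F = (x*(-y + 4*sin(x*z)), -x*y + 3*x*exp(x*z) - z*cos(x*z) - 5*exp(-x), z*(x + y - 4*sin(x*z))) ≠ 0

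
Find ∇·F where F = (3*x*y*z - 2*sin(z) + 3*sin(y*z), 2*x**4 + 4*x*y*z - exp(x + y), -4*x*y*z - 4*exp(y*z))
-4*x*y + 4*x*z + 3*y*z - 4*y*exp(y*z) - exp(x + y)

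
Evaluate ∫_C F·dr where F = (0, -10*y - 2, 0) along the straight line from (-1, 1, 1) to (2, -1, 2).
4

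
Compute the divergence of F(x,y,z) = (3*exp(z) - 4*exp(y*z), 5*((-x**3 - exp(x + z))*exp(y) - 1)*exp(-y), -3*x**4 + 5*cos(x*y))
5*exp(-y)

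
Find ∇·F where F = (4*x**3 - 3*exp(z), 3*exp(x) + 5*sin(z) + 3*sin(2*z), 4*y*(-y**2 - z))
12*x**2 - 4*y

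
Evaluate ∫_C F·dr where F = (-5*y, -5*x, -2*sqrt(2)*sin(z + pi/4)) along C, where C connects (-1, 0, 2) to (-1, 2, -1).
-2*sqrt(2)*cos(pi/4 + 2) + 2*sqrt(2)*sin(pi/4 + 1) + 10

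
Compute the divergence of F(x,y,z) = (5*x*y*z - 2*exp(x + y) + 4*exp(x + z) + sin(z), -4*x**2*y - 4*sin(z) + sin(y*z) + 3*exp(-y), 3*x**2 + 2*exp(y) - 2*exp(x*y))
((-4*x**2 + 5*y*z + z*cos(y*z) - 2*exp(x + y) + 4*exp(x + z))*exp(y) - 3)*exp(-y)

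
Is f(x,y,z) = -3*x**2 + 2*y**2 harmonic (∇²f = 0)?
No, ∇²f = -2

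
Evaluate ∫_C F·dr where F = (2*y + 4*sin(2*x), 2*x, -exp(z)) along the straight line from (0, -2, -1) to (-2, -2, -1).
10 - 2*cos(4)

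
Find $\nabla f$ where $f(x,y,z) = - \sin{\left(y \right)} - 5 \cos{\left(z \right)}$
(0, -cos(y), 5*sin(z))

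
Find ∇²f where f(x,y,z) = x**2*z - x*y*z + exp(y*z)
y**2*exp(y*z) + z**2*exp(y*z) + 2*z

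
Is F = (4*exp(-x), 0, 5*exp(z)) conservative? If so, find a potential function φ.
Yes, F is conservative. φ = 5*exp(z) - 4*exp(-x)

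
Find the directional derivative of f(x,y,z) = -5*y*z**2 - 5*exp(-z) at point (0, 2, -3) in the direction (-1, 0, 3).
3*sqrt(10)*(12 + exp(3))/2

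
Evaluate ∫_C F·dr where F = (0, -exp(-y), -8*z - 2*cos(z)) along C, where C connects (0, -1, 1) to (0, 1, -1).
-E + exp(-1) + 4*sin(1)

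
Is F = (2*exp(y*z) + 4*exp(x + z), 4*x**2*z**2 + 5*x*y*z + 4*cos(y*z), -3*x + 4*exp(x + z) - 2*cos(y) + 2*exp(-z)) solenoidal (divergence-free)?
No, ∇·F = 5*x*z - 4*z*sin(y*z) + 8*exp(x + z) - 2*exp(-z)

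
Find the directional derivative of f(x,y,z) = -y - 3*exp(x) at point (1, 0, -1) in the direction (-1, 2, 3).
sqrt(14)*(-2 + 3*E)/14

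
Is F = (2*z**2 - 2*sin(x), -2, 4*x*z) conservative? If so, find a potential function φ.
Yes, F is conservative. φ = 2*x*z**2 - 2*y + 2*cos(x)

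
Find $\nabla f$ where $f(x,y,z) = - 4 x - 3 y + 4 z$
(-4, -3, 4)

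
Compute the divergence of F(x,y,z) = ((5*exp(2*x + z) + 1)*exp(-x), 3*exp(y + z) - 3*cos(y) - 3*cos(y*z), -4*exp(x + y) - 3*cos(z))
(3*(z*sin(y*z) + exp(y + z) + sin(y) + sin(z))*exp(x) + 5*exp(2*x + z) - 1)*exp(-x)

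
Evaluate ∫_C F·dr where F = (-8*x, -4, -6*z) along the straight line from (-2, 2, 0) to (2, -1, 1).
9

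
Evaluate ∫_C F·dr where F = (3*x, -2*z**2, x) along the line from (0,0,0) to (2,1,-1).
13/3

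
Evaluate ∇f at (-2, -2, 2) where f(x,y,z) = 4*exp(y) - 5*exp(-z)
(0, 4*exp(-2), 5*exp(-2))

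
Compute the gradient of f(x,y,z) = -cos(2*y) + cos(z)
(0, 2*sin(2*y), -sin(z))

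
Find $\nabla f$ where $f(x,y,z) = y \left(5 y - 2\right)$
(0, 10*y - 2, 0)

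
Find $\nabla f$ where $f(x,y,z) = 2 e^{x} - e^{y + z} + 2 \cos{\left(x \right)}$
(2*exp(x) - 2*sin(x), -exp(y + z), -exp(y + z))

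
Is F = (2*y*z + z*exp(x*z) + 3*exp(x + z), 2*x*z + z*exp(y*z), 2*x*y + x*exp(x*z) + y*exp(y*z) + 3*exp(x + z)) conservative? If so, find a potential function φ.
Yes, F is conservative. φ = 2*x*y*z + exp(x*z) + exp(y*z) + 3*exp(x + z)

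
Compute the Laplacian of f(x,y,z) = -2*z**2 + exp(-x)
-4 + exp(-x)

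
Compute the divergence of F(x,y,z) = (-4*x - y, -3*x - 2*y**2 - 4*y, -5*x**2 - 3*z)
-4*y - 11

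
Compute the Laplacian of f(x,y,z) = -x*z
0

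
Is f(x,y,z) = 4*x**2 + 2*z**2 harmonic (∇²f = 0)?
No, ∇²f = 12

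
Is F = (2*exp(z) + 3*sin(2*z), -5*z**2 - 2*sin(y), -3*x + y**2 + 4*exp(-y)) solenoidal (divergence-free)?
No, ∇·F = -2*cos(y)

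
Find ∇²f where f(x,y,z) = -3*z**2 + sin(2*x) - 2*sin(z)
-4*sin(2*x) + 2*sin(z) - 6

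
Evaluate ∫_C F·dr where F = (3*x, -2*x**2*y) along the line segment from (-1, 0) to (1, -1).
-1/3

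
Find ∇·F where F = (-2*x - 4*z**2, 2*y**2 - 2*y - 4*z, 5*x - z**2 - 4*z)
4*y - 2*z - 8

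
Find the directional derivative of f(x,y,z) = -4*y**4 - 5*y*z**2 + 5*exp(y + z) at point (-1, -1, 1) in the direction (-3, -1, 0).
-8*sqrt(10)/5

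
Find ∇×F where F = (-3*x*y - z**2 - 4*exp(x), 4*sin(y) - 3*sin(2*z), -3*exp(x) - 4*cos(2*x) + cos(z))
(6*cos(2*z), -2*z + 3*exp(x) - 8*sin(2*x), 3*x)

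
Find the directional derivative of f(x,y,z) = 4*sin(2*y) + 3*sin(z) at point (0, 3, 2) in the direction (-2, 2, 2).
sqrt(3)*(cos(2) + 8*cos(6)/3)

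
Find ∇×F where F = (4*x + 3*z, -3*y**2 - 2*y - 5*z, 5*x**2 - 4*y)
(1, 3 - 10*x, 0)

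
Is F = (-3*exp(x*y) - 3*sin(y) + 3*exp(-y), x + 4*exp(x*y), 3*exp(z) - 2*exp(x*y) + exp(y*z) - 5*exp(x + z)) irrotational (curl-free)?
No, ∇×F = (-2*x*exp(x*y) + z*exp(y*z), 2*y*exp(x*y) + 5*exp(x + z), 3*x*exp(x*y) + 4*y*exp(x*y) + 3*cos(y) + 1 + 3*exp(-y))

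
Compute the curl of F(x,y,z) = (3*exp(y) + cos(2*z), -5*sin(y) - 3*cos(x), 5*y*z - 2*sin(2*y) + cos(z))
(5*z - 4*cos(2*y), -2*sin(2*z), -3*exp(y) + 3*sin(x))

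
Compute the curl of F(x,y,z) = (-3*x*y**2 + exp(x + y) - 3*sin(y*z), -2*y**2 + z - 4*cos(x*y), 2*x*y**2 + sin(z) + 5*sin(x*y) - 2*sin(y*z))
(4*x*y + 5*x*cos(x*y) - 2*z*cos(y*z) - 1, -y*(2*y + 5*cos(x*y) + 3*cos(y*z)), 6*x*y + 4*y*sin(x*y) + 3*z*cos(y*z) - exp(x + y))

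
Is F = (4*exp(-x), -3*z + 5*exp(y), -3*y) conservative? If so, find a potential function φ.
Yes, F is conservative. φ = -3*y*z + 5*exp(y) - 4*exp(-x)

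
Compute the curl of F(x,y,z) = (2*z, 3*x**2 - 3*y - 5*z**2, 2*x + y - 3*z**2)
(10*z + 1, 0, 6*x)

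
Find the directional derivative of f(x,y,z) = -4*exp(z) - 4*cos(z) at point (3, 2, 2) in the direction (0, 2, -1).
4*sqrt(5)*(-sin(2) + exp(2))/5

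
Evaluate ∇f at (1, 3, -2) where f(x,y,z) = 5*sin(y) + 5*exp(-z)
(0, 5*cos(3), -5*exp(2))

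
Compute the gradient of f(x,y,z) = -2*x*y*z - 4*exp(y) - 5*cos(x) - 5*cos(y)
(-2*y*z + 5*sin(x), -2*x*z - 4*exp(y) + 5*sin(y), -2*x*y)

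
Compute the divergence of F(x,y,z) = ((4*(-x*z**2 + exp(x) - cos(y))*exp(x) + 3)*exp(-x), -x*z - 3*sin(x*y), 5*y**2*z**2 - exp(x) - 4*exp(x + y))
-3*x*cos(x*y) + 10*y**2*z - 4*z**2 + 7*sinh(x) + cosh(x)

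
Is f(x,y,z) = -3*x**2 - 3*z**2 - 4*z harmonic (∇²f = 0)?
No, ∇²f = -12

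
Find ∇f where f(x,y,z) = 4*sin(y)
(0, 4*cos(y), 0)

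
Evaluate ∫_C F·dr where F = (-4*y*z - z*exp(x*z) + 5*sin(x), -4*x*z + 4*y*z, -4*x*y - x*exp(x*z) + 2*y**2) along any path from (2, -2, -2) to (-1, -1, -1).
-E - 5*cos(1) + 5*cos(2) + exp(-4) + 50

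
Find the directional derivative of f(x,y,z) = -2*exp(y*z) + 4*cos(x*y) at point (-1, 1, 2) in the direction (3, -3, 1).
2*sqrt(19)*(12*sin(1) + 5*exp(2))/19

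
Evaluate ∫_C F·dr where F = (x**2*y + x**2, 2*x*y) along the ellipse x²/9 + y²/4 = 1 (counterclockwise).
-27*pi/2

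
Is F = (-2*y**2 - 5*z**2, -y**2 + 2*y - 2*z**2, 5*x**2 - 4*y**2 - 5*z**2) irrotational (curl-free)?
No, ∇×F = (-8*y + 4*z, -10*x - 10*z, 4*y)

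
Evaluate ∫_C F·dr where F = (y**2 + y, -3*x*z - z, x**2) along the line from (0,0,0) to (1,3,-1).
26/3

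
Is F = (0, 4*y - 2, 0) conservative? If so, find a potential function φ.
Yes, F is conservative. φ = 2*y*(y - 1)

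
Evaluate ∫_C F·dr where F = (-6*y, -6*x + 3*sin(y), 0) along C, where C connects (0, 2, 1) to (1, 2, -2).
-12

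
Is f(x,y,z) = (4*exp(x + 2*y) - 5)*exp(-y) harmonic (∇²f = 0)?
No, ∇²f = (8*exp(x + 2*y) - 5)*exp(-y)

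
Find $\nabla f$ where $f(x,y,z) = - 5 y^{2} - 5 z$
(0, -10*y, -5)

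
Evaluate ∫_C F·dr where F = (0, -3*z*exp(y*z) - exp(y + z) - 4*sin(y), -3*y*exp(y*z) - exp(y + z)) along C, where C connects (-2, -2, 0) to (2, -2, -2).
-3*exp(4) - exp(-4) + exp(-2) + 3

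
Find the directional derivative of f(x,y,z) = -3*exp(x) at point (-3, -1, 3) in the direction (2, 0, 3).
-6*sqrt(13)*exp(-3)/13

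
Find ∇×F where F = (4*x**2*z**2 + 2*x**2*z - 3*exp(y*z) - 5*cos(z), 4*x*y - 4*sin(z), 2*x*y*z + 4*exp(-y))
(2*x*z + 4*cos(z) - 4*exp(-y), 8*x**2*z + 2*x**2 - 2*y*z - 3*y*exp(y*z) + 5*sin(z), 4*y + 3*z*exp(y*z))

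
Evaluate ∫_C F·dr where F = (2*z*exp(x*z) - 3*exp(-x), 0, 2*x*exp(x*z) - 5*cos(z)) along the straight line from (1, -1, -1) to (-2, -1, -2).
-5*sin(1) - 5*exp(-1) + 5*sin(2) + 3*exp(2) + 2*exp(4)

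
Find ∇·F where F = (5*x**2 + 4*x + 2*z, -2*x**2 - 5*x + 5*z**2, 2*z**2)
10*x + 4*z + 4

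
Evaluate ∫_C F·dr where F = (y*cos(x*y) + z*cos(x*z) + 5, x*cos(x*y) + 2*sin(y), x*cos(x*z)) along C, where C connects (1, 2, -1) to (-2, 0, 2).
-17 - sin(2) + 2*cos(2) - sin(4) + sin(1)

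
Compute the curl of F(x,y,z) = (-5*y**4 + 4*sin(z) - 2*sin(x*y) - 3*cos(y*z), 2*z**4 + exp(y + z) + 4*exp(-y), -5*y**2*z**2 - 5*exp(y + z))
(-10*y*z**2 - 8*z**3 - 6*exp(y + z), 3*y*sin(y*z) + 4*cos(z), 2*x*cos(x*y) + 20*y**3 - 3*z*sin(y*z))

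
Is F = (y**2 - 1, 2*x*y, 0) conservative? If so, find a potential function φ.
Yes, F is conservative. φ = x*(y**2 - 1)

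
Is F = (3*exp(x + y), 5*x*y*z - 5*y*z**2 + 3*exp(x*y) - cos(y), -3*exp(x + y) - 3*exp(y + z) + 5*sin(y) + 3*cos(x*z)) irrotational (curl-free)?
No, ∇×F = (-5*x*y + 10*y*z - 3*exp(x + y) - 3*exp(y + z) + 5*cos(y), 3*z*sin(x*z) + 3*exp(x + y), 5*y*z + 3*y*exp(x*y) - 3*exp(x + y))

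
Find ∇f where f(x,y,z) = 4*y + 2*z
(0, 4, 2)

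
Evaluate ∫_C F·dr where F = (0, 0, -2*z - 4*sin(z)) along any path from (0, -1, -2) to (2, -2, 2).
0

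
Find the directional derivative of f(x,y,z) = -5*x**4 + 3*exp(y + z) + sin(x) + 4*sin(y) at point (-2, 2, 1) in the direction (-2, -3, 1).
-sqrt(14)*(7*cos(2) + 3*exp(3) + 160)/7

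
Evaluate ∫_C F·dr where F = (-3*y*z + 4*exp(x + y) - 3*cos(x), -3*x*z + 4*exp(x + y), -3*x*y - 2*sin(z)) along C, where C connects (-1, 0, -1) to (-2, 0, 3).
-3*sin(1) + 2*cos(3) - 4*exp(-1) - 2*cos(1) + 4*exp(-2) + 3*sin(2)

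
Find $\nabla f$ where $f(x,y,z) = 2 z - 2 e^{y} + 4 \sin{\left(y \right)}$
(0, -2*exp(y) + 4*cos(y), 2)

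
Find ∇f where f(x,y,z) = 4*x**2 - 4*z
(8*x, 0, -4)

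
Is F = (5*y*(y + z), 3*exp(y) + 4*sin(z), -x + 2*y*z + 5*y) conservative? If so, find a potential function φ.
No, ∇×F = (2*z - 4*cos(z) + 5, 5*y + 1, -10*y - 5*z) ≠ 0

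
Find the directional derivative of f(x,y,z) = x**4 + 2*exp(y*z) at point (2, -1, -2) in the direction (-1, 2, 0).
8*sqrt(5)*(-exp(2) - 4)/5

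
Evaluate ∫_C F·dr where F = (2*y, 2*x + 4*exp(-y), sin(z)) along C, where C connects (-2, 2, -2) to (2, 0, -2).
4*exp(-2) + 4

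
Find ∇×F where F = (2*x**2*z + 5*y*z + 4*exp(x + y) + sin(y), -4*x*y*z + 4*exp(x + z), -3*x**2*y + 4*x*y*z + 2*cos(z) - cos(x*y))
(-3*x**2 + 4*x*y + 4*x*z + x*sin(x*y) - 4*exp(x + z), 2*x**2 + 6*x*y - 4*y*z - y*sin(x*y) + 5*y, -4*y*z - 5*z - 4*exp(x + y) + 4*exp(x + z) - cos(y))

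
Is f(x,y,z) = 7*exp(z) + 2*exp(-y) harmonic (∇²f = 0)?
No, ∇²f = 7*exp(z) + 2*exp(-y)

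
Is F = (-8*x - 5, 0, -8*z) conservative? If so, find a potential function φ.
Yes, F is conservative. φ = -4*x**2 - 5*x - 4*z**2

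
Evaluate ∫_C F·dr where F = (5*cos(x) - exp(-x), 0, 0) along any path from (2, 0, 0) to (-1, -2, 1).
-5*sin(2) - 5*sin(1) - exp(-2) + E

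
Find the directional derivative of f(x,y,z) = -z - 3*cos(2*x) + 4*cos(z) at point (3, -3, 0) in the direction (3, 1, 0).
9*sqrt(10)*sin(6)/5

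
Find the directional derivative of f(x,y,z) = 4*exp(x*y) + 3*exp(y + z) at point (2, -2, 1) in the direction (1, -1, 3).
2*sqrt(11)*(-8 + 3*exp(3))*exp(-4)/11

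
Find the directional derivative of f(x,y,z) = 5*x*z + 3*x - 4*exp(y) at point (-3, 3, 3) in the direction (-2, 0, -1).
-21*sqrt(5)/5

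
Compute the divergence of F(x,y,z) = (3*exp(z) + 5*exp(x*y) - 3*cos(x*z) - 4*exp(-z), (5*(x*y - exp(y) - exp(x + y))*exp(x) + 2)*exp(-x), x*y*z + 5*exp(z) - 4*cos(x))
x*y + 5*x + 5*y*exp(x*y) + 3*z*sin(x*z) - 5*exp(y) + 5*exp(z) - 5*exp(x + y)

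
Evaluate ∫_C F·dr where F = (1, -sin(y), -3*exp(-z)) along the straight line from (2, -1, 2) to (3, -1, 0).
4 - 3*exp(-2)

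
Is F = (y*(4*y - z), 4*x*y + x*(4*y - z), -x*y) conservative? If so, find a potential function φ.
Yes, F is conservative. φ = x*y*(4*y - z)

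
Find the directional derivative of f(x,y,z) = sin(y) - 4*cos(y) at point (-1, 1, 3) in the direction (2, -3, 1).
-3*sqrt(14)*(cos(1) + 4*sin(1))/14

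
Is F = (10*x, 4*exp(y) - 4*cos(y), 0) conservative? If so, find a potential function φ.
Yes, F is conservative. φ = 5*x**2 + 4*exp(y) - 4*sin(y)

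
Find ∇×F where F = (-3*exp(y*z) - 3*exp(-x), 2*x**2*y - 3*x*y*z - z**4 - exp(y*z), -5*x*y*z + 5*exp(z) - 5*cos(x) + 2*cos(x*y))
(3*x*y - 5*x*z - 2*x*sin(x*y) + y*exp(y*z) + 4*z**3, 5*y*z - 3*y*exp(y*z) + 2*y*sin(x*y) - 5*sin(x), 4*x*y - 3*y*z + 3*z*exp(y*z))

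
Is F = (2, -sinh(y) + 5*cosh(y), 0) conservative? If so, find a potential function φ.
Yes, F is conservative. φ = 2*x + 5*sinh(y) - cosh(y)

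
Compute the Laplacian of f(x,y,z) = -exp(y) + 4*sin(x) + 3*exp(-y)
-exp(y) - 4*sin(x) + 3*exp(-y)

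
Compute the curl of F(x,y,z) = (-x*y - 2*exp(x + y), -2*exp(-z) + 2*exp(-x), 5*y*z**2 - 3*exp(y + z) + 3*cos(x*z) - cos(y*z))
(5*z**2 + z*sin(y*z) - 3*exp(y + z) - 2*exp(-z), 3*z*sin(x*z), x + 2*exp(x + y) - 2*exp(-x))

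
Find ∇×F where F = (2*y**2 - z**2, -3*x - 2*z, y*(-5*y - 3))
(-10*y - 1, -2*z, -4*y - 3)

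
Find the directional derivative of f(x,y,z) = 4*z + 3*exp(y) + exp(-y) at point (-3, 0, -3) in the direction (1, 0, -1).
-2*sqrt(2)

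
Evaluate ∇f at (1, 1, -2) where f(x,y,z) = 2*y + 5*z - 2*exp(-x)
(2*exp(-1), 2, 5)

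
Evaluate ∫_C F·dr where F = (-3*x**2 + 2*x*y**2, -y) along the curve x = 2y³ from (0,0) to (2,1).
-11/2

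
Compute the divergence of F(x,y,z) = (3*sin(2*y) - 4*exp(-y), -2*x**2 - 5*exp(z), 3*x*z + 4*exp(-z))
3*x - 4*exp(-z)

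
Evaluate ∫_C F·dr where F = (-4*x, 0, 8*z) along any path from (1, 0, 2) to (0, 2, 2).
2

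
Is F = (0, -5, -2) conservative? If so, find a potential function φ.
Yes, F is conservative. φ = -5*y - 2*z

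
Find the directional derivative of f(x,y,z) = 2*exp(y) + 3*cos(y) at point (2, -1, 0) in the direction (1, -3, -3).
-3*sqrt(19)*(2 + 3*E*sin(1))*exp(-1)/19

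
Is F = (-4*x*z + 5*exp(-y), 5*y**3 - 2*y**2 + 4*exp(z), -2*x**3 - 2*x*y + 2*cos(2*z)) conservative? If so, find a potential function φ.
No, ∇×F = (-2*x - 4*exp(z), 6*x**2 - 4*x + 2*y, 5*exp(-y)) ≠ 0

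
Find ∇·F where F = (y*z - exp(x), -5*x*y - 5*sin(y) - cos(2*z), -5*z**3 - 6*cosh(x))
-5*x - 15*z**2 - exp(x) - 5*cos(y)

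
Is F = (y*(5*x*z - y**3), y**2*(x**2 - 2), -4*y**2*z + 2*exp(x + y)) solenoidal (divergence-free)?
No, ∇·F = y*(2*x**2 - 4*y + 5*z - 4)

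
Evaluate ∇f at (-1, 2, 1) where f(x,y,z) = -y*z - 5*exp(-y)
(0, -1 + 5*exp(-2), -2)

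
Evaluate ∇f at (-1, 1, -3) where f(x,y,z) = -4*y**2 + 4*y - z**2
(0, -4, 6)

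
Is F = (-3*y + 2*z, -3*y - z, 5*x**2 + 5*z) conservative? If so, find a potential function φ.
No, ∇×F = (1, 2 - 10*x, 3) ≠ 0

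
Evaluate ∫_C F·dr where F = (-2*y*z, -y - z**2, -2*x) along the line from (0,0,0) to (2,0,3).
-6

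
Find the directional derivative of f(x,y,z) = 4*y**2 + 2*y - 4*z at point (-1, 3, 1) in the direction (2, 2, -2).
10*sqrt(3)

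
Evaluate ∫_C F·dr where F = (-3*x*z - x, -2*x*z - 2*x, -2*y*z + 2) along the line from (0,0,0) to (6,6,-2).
46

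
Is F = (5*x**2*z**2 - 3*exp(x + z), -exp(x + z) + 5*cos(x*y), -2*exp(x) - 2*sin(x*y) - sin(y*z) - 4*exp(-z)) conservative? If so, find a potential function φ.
No, ∇×F = (-2*x*cos(x*y) - z*cos(y*z) + exp(x + z), 10*x**2*z + 2*y*cos(x*y) + 2*exp(x) - 3*exp(x + z), -5*y*sin(x*y) - exp(x + z)) ≠ 0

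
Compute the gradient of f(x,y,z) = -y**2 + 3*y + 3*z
(0, 3 - 2*y, 3)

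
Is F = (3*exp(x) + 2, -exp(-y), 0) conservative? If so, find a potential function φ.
Yes, F is conservative. φ = 2*x + 3*exp(x) + exp(-y)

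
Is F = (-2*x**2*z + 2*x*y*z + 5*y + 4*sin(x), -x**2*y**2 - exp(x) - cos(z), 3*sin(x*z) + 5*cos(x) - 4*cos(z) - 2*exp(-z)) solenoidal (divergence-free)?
No, ∇·F = -2*x**2*y - 4*x*z + 3*x*cos(x*z) + 2*y*z + 4*sin(z) + 4*cos(x) + 2*exp(-z)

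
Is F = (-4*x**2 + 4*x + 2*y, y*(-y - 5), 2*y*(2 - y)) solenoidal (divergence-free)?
No, ∇·F = -8*x - 2*y - 1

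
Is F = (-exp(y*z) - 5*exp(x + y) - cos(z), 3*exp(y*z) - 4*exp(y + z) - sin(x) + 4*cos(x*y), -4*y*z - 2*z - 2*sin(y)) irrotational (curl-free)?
No, ∇×F = (-3*y*exp(y*z) - 4*z + 4*exp(y + z) - 2*cos(y), -y*exp(y*z) + sin(z), -4*y*sin(x*y) + z*exp(y*z) + 5*exp(x + y) - cos(x))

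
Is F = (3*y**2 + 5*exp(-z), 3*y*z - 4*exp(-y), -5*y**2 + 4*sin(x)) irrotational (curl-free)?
No, ∇×F = (-13*y, -4*cos(x) - 5*exp(-z), -6*y)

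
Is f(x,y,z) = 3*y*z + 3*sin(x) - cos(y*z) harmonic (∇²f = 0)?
No, ∇²f = y**2*cos(y*z) + z**2*cos(y*z) - 3*sin(x)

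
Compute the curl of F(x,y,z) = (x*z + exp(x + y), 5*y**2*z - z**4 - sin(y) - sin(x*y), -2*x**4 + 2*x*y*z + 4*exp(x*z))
(2*x*z - 5*y**2 + 4*z**3, 8*x**3 + x - 2*y*z - 4*z*exp(x*z), -y*cos(x*y) - exp(x + y))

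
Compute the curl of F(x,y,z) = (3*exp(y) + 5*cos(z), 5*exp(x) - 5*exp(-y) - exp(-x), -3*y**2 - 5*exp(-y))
(-6*y + 5*exp(-y), -5*sin(z), 5*exp(x) - 3*exp(y) + exp(-x))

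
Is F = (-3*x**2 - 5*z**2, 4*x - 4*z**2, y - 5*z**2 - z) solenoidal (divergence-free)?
No, ∇·F = -6*x - 10*z - 1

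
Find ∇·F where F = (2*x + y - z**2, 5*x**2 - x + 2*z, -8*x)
2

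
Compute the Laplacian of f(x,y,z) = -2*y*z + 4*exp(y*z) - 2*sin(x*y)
2*x**2*sin(x*y) + 4*y**2*exp(y*z) + 2*y**2*sin(x*y) + 4*z**2*exp(y*z)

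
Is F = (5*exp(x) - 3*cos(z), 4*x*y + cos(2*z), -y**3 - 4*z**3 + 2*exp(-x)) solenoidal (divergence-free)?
No, ∇·F = 4*x - 12*z**2 + 5*exp(x)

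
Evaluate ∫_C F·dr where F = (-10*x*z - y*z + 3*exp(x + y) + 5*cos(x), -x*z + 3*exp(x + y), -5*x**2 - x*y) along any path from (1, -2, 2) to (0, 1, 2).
-5*sin(1) + 6 + 6*sinh(1)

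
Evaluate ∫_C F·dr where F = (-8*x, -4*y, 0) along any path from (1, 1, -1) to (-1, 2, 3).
-6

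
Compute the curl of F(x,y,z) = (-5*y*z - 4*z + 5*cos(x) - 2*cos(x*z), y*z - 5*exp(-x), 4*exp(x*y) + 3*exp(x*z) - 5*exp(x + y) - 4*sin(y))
(4*x*exp(x*y) - y - 5*exp(x + y) - 4*cos(y), 2*x*sin(x*z) - 4*y*exp(x*y) - 5*y - 3*z*exp(x*z) + 5*exp(x + y) - 4, 5*z + 5*exp(-x))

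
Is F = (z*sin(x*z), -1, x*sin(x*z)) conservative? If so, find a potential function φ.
Yes, F is conservative. φ = -y - cos(x*z)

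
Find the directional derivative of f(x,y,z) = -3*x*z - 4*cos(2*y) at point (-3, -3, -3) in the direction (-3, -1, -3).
2*sqrt(19)*(-27 + 4*sin(6))/19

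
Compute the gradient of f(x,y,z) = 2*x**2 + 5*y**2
(4*x, 10*y, 0)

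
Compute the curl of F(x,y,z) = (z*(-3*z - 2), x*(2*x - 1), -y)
(-1, -6*z - 2, 4*x - 1)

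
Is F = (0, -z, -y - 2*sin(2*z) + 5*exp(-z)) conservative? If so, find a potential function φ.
Yes, F is conservative. φ = -y*z + cos(2*z) - 5*exp(-z)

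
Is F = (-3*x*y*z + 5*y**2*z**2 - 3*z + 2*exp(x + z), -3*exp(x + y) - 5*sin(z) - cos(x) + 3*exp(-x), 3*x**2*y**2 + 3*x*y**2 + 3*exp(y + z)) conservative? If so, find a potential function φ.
No, ∇×F = (6*x**2*y + 6*x*y + 3*exp(y + z) + 5*cos(z), -6*x*y**2 - 3*x*y + 10*y**2*z - 3*y**2 + 2*exp(x + z) - 3, 3*x*z - 10*y*z**2 - 3*exp(x + y) + sin(x) - 3*exp(-x)) ≠ 0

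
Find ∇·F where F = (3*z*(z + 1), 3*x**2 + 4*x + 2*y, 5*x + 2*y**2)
2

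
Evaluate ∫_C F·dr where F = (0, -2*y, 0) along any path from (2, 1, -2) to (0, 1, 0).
0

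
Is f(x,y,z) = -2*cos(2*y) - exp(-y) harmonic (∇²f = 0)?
No, ∇²f = 8*cos(2*y) - exp(-y)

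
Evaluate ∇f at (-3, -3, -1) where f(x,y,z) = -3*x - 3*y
(-3, -3, 0)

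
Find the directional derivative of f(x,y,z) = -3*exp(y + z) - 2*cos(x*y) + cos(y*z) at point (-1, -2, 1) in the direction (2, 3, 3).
-sqrt(22)*(18 + 17*E*sin(2))*exp(-1)/22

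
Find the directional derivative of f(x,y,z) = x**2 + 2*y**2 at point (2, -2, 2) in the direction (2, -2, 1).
8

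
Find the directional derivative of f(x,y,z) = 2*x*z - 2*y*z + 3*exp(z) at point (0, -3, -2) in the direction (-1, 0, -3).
sqrt(10)*(-14*exp(2) - 9)*exp(-2)/10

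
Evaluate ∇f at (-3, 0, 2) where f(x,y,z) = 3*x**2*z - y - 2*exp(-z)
(-36, -1, 2*exp(-2) + 27)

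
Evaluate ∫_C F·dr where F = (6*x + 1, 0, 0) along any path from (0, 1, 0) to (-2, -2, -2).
10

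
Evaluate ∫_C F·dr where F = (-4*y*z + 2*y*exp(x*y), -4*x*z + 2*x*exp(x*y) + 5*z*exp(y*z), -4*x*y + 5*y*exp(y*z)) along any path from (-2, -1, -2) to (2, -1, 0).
-7*exp(2) - 11 + 2*exp(-2)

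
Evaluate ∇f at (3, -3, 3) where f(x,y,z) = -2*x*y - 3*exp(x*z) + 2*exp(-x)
(-9*exp(9) - 2*exp(-3) + 6, -6, -9*exp(9))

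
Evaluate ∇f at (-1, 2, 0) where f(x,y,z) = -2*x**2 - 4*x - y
(0, -1, 0)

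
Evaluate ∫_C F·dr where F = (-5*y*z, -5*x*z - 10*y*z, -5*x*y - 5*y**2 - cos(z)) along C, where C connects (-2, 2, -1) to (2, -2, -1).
0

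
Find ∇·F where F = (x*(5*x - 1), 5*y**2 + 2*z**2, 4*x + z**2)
10*x + 10*y + 2*z - 1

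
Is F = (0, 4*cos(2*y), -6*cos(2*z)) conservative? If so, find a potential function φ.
Yes, F is conservative. φ = 2*sin(2*y) - 3*sin(2*z)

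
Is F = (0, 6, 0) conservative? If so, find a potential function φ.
Yes, F is conservative. φ = 6*y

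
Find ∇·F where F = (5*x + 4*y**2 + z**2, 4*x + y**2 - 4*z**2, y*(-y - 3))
2*y + 5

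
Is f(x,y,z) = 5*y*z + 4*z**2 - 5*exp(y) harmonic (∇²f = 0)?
No, ∇²f = 8 - 5*exp(y)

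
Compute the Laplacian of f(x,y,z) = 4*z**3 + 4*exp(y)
24*z + 4*exp(y)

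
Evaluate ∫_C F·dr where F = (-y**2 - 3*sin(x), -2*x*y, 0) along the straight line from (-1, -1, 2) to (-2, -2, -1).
-3*cos(1) + 3*cos(2) + 7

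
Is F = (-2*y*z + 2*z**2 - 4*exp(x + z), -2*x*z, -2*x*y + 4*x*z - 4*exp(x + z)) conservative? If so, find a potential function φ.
Yes, F is conservative. φ = -2*x*y*z + 2*x*z**2 - 4*exp(x + z)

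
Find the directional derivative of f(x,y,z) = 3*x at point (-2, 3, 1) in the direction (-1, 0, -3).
-3*sqrt(10)/10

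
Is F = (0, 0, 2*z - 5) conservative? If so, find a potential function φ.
Yes, F is conservative. φ = z*(z - 5)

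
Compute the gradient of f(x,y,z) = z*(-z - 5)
(0, 0, -2*z - 5)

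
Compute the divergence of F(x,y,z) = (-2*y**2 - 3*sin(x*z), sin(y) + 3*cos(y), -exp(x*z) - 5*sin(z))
-x*exp(x*z) - 3*z*cos(x*z) - 3*sin(y) + cos(y) - 5*cos(z)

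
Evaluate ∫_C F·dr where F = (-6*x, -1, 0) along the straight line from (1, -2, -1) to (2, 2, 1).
-13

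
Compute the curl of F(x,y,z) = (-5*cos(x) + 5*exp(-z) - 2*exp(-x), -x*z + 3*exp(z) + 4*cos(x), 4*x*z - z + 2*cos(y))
(x - 3*exp(z) - 2*sin(y), -4*z - 5*exp(-z), -z - 4*sin(x))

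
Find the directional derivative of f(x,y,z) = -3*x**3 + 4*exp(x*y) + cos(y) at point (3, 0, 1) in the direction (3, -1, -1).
-255*sqrt(11)/11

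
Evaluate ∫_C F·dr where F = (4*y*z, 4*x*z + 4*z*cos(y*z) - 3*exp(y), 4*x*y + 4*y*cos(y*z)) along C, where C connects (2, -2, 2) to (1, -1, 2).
-4*sin(2) + 4*sin(4) - 3*exp(-1) + 3*exp(-2) + 24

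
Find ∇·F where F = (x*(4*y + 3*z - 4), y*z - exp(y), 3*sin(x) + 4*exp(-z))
4*y + 4*z - exp(y) - 4 - 4*exp(-z)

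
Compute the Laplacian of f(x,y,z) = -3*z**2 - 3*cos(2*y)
12*cos(2*y) - 6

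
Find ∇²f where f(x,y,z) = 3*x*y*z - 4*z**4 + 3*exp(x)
-48*z**2 + 3*exp(x)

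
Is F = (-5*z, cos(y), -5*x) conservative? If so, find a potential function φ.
Yes, F is conservative. φ = -5*x*z + sin(y)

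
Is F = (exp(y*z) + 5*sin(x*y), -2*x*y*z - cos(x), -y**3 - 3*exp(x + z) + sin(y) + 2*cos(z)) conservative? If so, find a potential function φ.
No, ∇×F = (2*x*y - 3*y**2 + cos(y), y*exp(y*z) + 3*exp(x + z), -5*x*cos(x*y) - 2*y*z - z*exp(y*z) + sin(x)) ≠ 0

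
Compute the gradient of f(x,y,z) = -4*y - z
(0, -4, -1)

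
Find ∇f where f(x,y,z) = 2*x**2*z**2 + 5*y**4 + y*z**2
(4*x*z**2, 20*y**3 + z**2, 2*z*(2*x**2 + y))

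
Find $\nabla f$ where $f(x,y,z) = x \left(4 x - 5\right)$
(8*x - 5, 0, 0)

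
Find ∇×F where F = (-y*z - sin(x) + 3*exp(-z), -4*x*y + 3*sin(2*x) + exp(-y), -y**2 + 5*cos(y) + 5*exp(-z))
(-2*y - 5*sin(y), -y - 3*exp(-z), -4*y + z + 6*cos(2*x))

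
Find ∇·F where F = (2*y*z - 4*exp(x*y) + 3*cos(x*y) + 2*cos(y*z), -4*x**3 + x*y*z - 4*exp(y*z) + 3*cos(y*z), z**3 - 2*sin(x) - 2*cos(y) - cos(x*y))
x*z - 4*y*exp(x*y) - 3*y*sin(x*y) + 3*z**2 - 4*z*exp(y*z) - 3*z*sin(y*z)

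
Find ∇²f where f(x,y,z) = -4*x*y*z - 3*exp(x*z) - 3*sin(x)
-3*x**2*exp(x*z) - 3*z**2*exp(x*z) + 3*sin(x)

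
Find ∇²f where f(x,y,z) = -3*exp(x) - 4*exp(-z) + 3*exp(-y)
-3*exp(x) - 4*exp(-z) + 3*exp(-y)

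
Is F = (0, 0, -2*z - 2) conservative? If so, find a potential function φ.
Yes, F is conservative. φ = z*(-z - 2)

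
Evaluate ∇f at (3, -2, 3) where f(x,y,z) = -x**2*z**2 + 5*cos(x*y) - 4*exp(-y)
(-54 - 10*sin(6), 15*sin(6) + 4*exp(2), -54)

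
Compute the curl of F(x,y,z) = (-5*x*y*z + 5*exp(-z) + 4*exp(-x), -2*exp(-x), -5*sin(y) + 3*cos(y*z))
(-3*z*sin(y*z) - 5*cos(y), -5*x*y - 5*exp(-z), 5*x*z + 2*exp(-x))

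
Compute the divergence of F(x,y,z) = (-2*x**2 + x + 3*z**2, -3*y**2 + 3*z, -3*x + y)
-4*x - 6*y + 1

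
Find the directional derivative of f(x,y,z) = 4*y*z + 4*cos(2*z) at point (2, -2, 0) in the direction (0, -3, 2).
-16*sqrt(13)/13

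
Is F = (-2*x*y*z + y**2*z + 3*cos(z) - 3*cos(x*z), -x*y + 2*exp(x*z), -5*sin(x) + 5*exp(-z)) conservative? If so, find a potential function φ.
No, ∇×F = (-2*x*exp(x*z), -2*x*y + 3*x*sin(x*z) + y**2 - 3*sin(z) + 5*cos(x), 2*x*z - 2*y*z - y + 2*z*exp(x*z)) ≠ 0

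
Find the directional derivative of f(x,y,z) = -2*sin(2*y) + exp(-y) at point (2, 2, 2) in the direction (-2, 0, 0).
0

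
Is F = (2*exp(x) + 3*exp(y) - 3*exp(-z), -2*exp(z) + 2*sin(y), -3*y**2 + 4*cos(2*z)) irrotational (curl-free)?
No, ∇×F = (-6*y + 2*exp(z), 3*exp(-z), -3*exp(y))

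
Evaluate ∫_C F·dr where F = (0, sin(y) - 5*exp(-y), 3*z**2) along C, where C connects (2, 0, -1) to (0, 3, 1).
-2 + 5*exp(-3) - cos(3)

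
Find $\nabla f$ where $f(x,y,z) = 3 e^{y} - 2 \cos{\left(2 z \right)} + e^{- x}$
(-exp(-x), 3*exp(y), 4*sin(2*z))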